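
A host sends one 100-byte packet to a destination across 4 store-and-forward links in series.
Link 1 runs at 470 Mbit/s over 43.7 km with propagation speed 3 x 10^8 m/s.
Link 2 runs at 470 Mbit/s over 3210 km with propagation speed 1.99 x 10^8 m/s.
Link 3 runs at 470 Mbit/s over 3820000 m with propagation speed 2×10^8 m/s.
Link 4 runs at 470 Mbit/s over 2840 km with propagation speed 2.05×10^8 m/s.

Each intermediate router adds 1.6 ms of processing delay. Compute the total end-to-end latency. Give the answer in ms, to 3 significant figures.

54.0 ms

L = 100 × 8 = 800 bits.
Transmission delay per hop = L/R = 800/470000000 = 0.00170213 ms; 4 hops → 0.00680851 ms.
Propagation delays (d/s per hop): 0.145667, 16.1307, 19.1, 13.8537 ms; sum = 49.23 ms.
Processing at 3 router(s): 3 × 1.6 ms = 4.8 ms.
End-to-end = 54.0 ms.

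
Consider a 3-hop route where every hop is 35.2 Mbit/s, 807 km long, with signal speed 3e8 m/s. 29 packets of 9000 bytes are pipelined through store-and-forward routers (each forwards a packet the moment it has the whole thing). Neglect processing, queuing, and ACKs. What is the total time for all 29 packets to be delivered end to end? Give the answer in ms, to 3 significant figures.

71.5 ms

Per-hop transmission t_tx = L/R = 72000/35200000 = 2.04545 ms.
Per-hop propagation t_prop = 807000/300000000 = 2.69 ms.
Pipeline fill: first packet needs 3·t_tx to clear all hops; remaining 28 packets each add one t_tx.
Total = (3+29-1)·t_tx + 3·t_prop = 31·2.04545 + 3·2.69 = 71.5 ms.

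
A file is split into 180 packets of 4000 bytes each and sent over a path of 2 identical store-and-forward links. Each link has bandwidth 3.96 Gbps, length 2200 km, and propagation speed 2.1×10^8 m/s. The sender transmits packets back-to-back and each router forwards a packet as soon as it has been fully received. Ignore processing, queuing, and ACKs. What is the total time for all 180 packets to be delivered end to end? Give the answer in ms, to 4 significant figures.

Per-hop transmission t_tx = L/R = 32000/3960000000 = 0.00808081 ms.
Per-hop propagation t_prop = 2200000/210000000 = 10.4762 ms.
Pipeline fill: first packet needs 2·t_tx to clear all hops; remaining 179 packets each add one t_tx.
Total = (2+180-1)·t_tx + 2·t_prop = 181·0.00808081 + 2·10.4762 = 22.42 ms.

22.42 ms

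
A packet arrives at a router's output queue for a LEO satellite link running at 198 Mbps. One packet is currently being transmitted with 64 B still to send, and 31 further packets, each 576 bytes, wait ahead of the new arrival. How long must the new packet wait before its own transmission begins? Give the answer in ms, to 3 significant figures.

Each queued packet: L/R = 4608/198000000 = 0.0232727 ms.
31 queued → 0.721455 ms.
Plus remaining 512 bits of current packet: 0.00258586 ms.
Queuing delay = 0.724 ms.

0.724 ms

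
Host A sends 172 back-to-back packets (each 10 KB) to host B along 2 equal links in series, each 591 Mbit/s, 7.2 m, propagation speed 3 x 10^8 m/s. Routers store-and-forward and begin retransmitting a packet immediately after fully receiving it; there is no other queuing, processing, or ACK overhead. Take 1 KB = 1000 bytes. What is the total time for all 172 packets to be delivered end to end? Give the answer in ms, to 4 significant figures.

Per-hop transmission t_tx = L/R = 80000/591000000 = 0.135364 ms.
Per-hop propagation t_prop = 7.2/300000000 = 2.4e-05 ms.
Pipeline fill: first packet needs 2·t_tx to clear all hops; remaining 171 packets each add one t_tx.
Total = (2+172-1)·t_tx + 2·t_prop = 173·0.135364 + 2·2.4e-05 = 23.42 ms.

23.42 ms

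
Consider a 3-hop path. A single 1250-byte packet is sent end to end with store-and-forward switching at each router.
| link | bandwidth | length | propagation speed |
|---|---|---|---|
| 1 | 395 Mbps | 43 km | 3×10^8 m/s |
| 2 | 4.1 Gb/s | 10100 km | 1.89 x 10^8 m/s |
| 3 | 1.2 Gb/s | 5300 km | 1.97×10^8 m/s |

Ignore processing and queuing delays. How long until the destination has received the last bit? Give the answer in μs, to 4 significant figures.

80520 μs

L = 1250 × 8 = 10000 bits.
Transmission delays (L/R per hop): 25.3165, 2.43902, 8.33333 μs; sum = 36.0888 μs.
Propagation delays (d/s per hop): 143.333, 53439.2, 26903.6 μs; sum = 80486 μs.
End-to-end = 80520 μs.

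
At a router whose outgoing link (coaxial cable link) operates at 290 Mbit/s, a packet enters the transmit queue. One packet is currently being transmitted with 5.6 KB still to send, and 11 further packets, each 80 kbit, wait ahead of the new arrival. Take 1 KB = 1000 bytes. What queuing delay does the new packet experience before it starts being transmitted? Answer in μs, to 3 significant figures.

3190 μs

Each queued packet: L/R = 80000/290000000 = 275.862 μs.
11 queued → 3034.48 μs.
Plus remaining 44800 bits of current packet: 154.483 μs.
Queuing delay = 3190 μs.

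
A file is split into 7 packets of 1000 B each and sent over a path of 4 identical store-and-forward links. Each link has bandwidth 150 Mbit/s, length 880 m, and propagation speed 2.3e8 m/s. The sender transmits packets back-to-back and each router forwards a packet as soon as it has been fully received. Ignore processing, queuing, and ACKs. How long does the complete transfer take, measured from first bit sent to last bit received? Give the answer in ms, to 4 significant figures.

0.5486 ms

Per-hop transmission t_tx = L/R = 8000/150000000 = 0.0533333 ms.
Per-hop propagation t_prop = 880/2.3e+08 = 0.00382609 ms.
Pipeline fill: first packet needs 4·t_tx to clear all hops; remaining 6 packets each add one t_tx.
Total = (4+7-1)·t_tx + 4·t_prop = 10·0.0533333 + 4·0.00382609 = 0.5486 ms.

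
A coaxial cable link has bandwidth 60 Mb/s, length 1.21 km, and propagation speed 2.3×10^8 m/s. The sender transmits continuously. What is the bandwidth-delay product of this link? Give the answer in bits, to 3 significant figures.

316 bits

Propagation delay = 1210 / 2.3e+08 = 5.26087e-06 s.
BDP = R × t_prop = 60000000 × 5.26087e-06 = 315.652 bits.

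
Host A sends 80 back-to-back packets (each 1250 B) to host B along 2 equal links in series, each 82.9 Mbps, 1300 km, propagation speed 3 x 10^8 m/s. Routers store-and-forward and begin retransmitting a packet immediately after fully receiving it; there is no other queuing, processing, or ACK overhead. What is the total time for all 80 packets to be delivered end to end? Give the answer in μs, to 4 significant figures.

18440 μs

Per-hop transmission t_tx = L/R = 10000/82900000 = 120.627 μs.
Per-hop propagation t_prop = 1300000/300000000 = 4333.33 μs.
Pipeline fill: first packet needs 2·t_tx to clear all hops; remaining 79 packets each add one t_tx.
Total = (2+80-1)·t_tx + 2·t_prop = 81·120.627 + 2·4333.33 = 18440 μs.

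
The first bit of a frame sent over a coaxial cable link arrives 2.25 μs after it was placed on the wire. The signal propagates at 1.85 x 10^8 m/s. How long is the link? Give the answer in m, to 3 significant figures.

d = s × t_prop = 185000000 × 2.25e-06 = 416 m.

416 m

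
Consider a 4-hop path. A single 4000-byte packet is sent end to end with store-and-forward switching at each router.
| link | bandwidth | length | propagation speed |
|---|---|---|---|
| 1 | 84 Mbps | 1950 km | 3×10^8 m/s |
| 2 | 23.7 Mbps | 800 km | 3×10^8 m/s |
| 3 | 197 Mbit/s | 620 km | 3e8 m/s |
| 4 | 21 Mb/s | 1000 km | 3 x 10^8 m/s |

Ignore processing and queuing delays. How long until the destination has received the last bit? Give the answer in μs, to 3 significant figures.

L = 4000 × 8 = 32000 bits.
Transmission delays (L/R per hop): 380.952, 1350.21, 162.437, 1523.81 μs; sum = 3417.41 μs.
Propagation delays (d/s per hop): 6500, 2666.67, 2066.67, 3333.33 μs; sum = 14566.7 μs.
End-to-end = 18000 μs.

18000 μs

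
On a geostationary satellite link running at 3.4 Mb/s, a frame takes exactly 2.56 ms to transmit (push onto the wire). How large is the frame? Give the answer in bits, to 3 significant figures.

8700 bits

L = R × t_tx = 3400000 b/s × 0.00256 s = 8704 bits.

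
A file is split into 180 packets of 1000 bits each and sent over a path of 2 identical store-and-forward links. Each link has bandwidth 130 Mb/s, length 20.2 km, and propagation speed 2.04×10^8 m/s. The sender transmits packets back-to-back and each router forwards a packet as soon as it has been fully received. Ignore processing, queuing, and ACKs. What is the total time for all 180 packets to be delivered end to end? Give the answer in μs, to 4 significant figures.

Per-hop transmission t_tx = L/R = 1000/130000000 = 7.69231 μs.
Per-hop propagation t_prop = 20200/204000000 = 99.0196 μs.
Pipeline fill: first packet needs 2·t_tx to clear all hops; remaining 179 packets each add one t_tx.
Total = (2+180-1)·t_tx + 2·t_prop = 181·7.69231 + 2·99.0196 = 1590 μs.

1590 μs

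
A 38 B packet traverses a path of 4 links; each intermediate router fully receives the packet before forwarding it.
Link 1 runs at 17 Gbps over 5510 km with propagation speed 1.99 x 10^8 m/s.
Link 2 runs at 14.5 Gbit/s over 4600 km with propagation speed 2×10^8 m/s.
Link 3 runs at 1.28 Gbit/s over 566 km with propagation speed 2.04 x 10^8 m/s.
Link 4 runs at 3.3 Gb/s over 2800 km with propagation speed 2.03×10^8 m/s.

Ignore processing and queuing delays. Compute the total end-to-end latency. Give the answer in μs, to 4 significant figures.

67260 μs

L = 38 × 8 = 304 bits.
Transmission delays (L/R per hop): 0.0178824, 0.0209655, 0.2375, 0.0921212 μs; sum = 0.368469 μs.
Propagation delays (d/s per hop): 27688.4, 23000, 2774.51, 13793.1 μs; sum = 67256.1 μs.
End-to-end = 67260 μs.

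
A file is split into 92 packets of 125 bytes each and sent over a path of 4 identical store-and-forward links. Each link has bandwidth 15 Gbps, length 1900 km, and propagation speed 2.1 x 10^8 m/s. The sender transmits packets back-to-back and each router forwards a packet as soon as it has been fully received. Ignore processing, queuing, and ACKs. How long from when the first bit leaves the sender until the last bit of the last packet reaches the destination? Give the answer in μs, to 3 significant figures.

Per-hop transmission t_tx = L/R = 1000/15000000000 = 0.0666667 μs.
Per-hop propagation t_prop = 1900000/210000000 = 9047.62 μs.
Pipeline fill: first packet needs 4·t_tx to clear all hops; remaining 91 packets each add one t_tx.
Total = (4+92-1)·t_tx + 4·t_prop = 95·0.0666667 + 4·9047.62 = 36200 μs.

36200 μs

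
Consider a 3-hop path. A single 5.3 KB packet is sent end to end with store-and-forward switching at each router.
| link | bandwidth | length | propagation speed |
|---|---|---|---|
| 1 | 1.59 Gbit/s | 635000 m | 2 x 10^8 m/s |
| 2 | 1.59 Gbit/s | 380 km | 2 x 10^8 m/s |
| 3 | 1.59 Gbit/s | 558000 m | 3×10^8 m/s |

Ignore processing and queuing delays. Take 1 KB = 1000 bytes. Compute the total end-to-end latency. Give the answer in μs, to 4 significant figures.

L = 42400 bits.
Transmission delay per hop = L/R = 42400/1590000000 = 26.6667 μs; 3 hops → 80 μs.
Propagation delays (d/s per hop): 3175, 1900, 1860 μs; sum = 6935 μs.
End-to-end = 7015 μs.

7015 μs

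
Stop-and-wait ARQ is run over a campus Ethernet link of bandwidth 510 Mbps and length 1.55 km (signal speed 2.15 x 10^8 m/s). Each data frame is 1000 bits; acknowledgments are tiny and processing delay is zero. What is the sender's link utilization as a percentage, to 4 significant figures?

11.97 %

t_tx = L/R = 1000/510000000 = 1.96078e-06 s.
t_prop = 1550/215000000 = 7.2093e-06 s; RTT = 1.44186e-05 s.
Cycle = t_tx + RTT = 1.63794e-05 s.
Utilization = t_tx / cycle = 1.96078e-06/1.63794e-05 = 11.97 %.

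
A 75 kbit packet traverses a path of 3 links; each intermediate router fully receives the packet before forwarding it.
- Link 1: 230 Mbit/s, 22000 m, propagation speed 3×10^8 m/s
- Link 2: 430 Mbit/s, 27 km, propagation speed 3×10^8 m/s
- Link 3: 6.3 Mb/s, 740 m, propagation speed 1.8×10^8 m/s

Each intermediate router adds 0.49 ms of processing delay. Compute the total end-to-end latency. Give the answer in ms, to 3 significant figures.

L = 75000 bits.
Transmission delays (L/R per hop): 0.326087, 0.174419, 11.9048 ms; sum = 12.4053 ms.
Propagation delays (d/s per hop): 0.0733333, 0.09, 0.00411111 ms; sum = 0.167444 ms.
Processing at 2 router(s): 2 × 0.49 ms = 0.98 ms.
End-to-end = 13.6 ms.

13.6 ms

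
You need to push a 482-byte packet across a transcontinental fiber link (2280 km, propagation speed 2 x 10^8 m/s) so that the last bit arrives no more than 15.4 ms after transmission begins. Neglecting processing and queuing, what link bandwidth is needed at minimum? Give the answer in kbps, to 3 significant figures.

L = 3856 bits.
Propagation delay = 2280000 / 200000000 = 11.4 ms.
Transmission budget = 15.4 − 11.4 = 4 ms.
R ≥ L / t_tx = 3856 bits / 0.004 s = 964 kbps.

964 kbps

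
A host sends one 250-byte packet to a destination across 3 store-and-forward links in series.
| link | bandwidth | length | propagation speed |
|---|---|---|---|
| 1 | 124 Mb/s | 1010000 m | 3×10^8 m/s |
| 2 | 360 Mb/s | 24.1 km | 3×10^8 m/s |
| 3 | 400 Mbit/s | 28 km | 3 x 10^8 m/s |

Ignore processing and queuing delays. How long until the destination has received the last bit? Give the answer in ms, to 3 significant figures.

3.57 ms

L = 250 × 8 = 2000 bits.
Transmission delays (L/R per hop): 0.016129, 0.00555556, 0.005 ms; sum = 0.0266846 ms.
Propagation delays (d/s per hop): 3.36667, 0.0803333, 0.0933333 ms; sum = 3.54033 ms.
End-to-end = 3.57 ms.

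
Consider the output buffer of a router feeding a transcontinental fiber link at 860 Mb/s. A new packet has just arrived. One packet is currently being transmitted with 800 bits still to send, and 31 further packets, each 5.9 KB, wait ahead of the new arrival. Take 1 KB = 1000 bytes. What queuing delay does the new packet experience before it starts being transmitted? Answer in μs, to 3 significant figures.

Each queued packet: L/R = 47200/860000000 = 54.8837 μs.
31 queued → 1701.4 μs.
Plus remaining 800 bits of current packet: 0.930233 μs.
Queuing delay = 1700 μs.

1700 μs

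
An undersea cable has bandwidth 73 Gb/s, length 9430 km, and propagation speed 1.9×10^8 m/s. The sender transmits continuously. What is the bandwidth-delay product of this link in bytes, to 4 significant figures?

452900000 bytes

Propagation delay = 9430000 / 190000000 = 0.0496316 s.
BDP = R × t_prop = 73000000000 × 0.0496316 = 3623110000 bits.
In bytes: 3623110000/8 = 452900000 bytes.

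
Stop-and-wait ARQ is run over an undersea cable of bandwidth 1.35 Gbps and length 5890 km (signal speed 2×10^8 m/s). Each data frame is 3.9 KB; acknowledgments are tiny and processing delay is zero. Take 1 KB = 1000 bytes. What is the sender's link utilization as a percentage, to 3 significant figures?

0.0392 %

t_tx = L/R = 31200/1350000000 = 2.31111e-05 s.
t_prop = 5890000/200000000 = 0.02945 s; RTT = 0.0589 s.
Cycle = t_tx + RTT = 0.0589231 s.
Utilization = t_tx / cycle = 2.31111e-05/0.0589231 = 0.0392 %.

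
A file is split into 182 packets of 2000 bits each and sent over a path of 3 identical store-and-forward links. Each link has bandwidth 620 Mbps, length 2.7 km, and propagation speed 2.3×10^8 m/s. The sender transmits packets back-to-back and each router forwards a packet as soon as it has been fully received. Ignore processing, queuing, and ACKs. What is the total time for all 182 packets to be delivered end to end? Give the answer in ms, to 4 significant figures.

Per-hop transmission t_tx = L/R = 2000/620000000 = 0.00322581 ms.
Per-hop propagation t_prop = 2700/2.3e+08 = 0.0117391 ms.
Pipeline fill: first packet needs 3·t_tx to clear all hops; remaining 181 packets each add one t_tx.
Total = (3+182-1)·t_tx + 3·t_prop = 184·0.00322581 + 3·0.0117391 = 0.6288 ms.

0.6288 ms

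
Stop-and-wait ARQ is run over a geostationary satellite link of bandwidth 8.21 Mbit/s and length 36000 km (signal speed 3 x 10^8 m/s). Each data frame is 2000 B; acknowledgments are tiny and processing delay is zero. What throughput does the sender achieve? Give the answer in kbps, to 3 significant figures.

t_tx = L/R = 16000/8.21e+06 = 0.00194884 s.
t_prop = 36000000/300000000 = 0.12 s; RTT = 0.24 s.
Cycle = t_tx + RTT = 0.241949 s.
Throughput = L / cycle = 16000 / 0.241949 = 66.1 kbps.

66.1 kbps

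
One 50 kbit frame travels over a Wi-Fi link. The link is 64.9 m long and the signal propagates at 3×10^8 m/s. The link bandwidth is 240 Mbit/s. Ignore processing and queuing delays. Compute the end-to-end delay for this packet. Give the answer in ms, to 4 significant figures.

0.2085 ms

L = 50000 bits.
Transmission delay = L/R = 50000 / 240000000 = 0.208333 ms.
Propagation delay = d/s = 64.9 m / 300000000 m/s = 0.000216333 ms.
Total = 0.2085 ms.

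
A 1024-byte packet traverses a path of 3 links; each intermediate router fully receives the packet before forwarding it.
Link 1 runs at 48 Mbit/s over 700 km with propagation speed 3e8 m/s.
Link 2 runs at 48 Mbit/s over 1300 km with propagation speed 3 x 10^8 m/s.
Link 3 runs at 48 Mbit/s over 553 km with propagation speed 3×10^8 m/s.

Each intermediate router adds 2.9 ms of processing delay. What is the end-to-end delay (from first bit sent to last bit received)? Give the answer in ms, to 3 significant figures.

14.8 ms

L = 1024 × 8 = 8192 bits.
Transmission delay per hop = L/R = 8192/48000000 = 0.170667 ms; 3 hops → 0.512 ms.
Propagation delays (d/s per hop): 2.33333, 4.33333, 1.84333 ms; sum = 8.51 ms.
Processing at 2 router(s): 2 × 2.9 ms = 5.8 ms.
End-to-end = 14.8 ms.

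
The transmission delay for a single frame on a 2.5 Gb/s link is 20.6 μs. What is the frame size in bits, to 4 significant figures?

51500 bits

L = R × t_tx = 2500000000 b/s × 2.06e-05 s = 51500 bits.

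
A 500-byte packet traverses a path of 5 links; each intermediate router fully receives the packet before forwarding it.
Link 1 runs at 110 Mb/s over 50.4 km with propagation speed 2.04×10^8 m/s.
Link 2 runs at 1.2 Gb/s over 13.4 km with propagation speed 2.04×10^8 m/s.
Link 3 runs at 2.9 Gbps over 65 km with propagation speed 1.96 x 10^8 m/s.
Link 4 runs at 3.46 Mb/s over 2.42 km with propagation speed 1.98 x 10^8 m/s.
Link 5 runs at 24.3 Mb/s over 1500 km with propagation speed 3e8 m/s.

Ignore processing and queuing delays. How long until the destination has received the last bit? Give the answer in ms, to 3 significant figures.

7.02 ms

L = 500 × 8 = 4000 bits.
Transmission delays (L/R per hop): 0.0363636, 0.00333333, 0.00137931, 1.15607, 0.164609 ms; sum = 1.36175 ms.
Propagation delays (d/s per hop): 0.247059, 0.0656863, 0.331633, 0.0122222, 5 ms; sum = 5.6566 ms.
End-to-end = 7.02 ms.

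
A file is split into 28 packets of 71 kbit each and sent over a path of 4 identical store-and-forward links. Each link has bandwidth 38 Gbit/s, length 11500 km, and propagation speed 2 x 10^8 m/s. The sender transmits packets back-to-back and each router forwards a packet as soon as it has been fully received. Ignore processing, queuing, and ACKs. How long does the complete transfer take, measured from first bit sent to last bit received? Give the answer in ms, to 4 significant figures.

230.1 ms

Per-hop transmission t_tx = L/R = 71000/38000000000 = 0.00186842 ms.
Per-hop propagation t_prop = 11500000/200000000 = 57.5 ms.
Pipeline fill: first packet needs 4·t_tx to clear all hops; remaining 27 packets each add one t_tx.
Total = (4+28-1)·t_tx + 4·t_prop = 31·0.00186842 + 4·57.5 = 230.1 ms.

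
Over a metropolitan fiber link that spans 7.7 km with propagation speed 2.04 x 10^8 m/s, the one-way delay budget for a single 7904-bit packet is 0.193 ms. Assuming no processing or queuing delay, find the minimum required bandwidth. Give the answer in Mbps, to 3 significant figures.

Propagation delay = 7700 / 204000000 = 0.0377451 ms.
Transmission budget = 0.193 − 0.0377451 = 0.155255 ms.
R ≥ L / t_tx = 7904 bits / 0.000155255 s = 50.9 Mbps.

50.9 Mbps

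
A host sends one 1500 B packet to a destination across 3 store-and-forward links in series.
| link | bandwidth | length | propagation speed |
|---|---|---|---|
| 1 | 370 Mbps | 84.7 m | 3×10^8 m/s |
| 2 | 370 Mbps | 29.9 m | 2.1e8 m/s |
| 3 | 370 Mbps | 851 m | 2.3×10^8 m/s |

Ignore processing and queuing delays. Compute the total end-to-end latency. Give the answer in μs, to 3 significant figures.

L = 1500 × 8 = 12000 bits.
Transmission delay per hop = L/R = 12000/370000000 = 32.4324 μs; 3 hops → 97.2973 μs.
Propagation delays (d/s per hop): 0.282333, 0.142381, 3.7 μs; sum = 4.12471 μs.
End-to-end = 101 μs.

101 μs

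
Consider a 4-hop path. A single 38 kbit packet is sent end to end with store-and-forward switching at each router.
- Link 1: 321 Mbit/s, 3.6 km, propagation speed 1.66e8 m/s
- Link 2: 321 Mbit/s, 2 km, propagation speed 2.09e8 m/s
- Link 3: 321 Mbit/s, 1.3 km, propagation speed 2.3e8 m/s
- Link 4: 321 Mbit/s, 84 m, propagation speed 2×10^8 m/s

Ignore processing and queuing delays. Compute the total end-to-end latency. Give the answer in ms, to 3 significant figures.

L = 38000 bits.
Transmission delay per hop = L/R = 38000/321000000 = 0.11838 ms; 4 hops → 0.47352 ms.
Propagation delays (d/s per hop): 0.0216867, 0.00956938, 0.00565217, 0.00042 ms; sum = 0.0373283 ms.
End-to-end = 0.511 ms.

0.511 ms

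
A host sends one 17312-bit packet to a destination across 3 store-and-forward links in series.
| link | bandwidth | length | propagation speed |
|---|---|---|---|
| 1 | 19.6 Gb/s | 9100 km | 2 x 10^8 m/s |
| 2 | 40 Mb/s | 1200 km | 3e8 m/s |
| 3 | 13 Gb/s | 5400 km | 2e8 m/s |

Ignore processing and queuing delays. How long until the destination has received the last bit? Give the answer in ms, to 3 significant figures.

76.9 ms

Transmission delays (L/R per hop): 0.000883265, 0.4328, 0.00133169 ms; sum = 0.435015 ms.
Propagation delays (d/s per hop): 45.5, 4, 27 ms; sum = 76.5 ms.
End-to-end = 76.9 ms.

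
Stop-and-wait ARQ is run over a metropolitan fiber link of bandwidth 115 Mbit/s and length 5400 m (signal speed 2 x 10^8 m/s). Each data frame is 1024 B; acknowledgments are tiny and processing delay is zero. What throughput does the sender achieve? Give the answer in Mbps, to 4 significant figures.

t_tx = L/R = 8192/115000000 = 7.12348e-05 s.
t_prop = 5400/200000000 = 2.7e-05 s; RTT = 5.4e-05 s.
Cycle = t_tx + RTT = 0.000125235 s.
Throughput = L / cycle = 8192 / 0.000125235 = 65.41 Mbps.

65.41 Mbps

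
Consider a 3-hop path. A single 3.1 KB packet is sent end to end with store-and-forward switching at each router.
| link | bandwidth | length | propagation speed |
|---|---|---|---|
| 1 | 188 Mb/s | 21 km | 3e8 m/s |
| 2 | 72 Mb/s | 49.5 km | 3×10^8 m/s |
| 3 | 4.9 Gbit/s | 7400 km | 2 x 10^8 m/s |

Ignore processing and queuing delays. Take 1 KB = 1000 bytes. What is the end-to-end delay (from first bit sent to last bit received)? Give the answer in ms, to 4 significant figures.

L = 24800 bits.
Transmission delays (L/R per hop): 0.131915, 0.344444, 0.00506122 ms; sum = 0.481421 ms.
Propagation delays (d/s per hop): 0.07, 0.165, 37 ms; sum = 37.235 ms.
End-to-end = 37.72 ms.

37.72 ms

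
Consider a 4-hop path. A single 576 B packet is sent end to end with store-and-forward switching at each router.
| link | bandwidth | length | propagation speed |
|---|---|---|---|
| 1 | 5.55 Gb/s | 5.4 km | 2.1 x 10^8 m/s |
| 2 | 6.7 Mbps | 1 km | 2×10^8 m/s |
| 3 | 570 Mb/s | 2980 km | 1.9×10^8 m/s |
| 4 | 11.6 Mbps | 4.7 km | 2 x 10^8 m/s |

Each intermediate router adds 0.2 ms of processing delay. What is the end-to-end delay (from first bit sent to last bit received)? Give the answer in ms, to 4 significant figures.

17.43 ms

L = 576 × 8 = 4608 bits.
Transmission delays (L/R per hop): 0.00083027, 0.687761, 0.00808421, 0.397241 ms; sum = 1.09392 ms.
Propagation delays (d/s per hop): 0.0257143, 0.005, 15.6842, 0.0235 ms; sum = 15.7384 ms.
Processing at 3 router(s): 3 × 0.2 ms = 0.6 ms.
End-to-end = 17.43 ms.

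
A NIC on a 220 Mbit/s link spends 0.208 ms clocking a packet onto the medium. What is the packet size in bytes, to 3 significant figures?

L = R × t_tx = 220000000 b/s × 0.000208 s = 45760 bits.
In bytes: 45760 / 8 = 5720 bytes.

5720 bytes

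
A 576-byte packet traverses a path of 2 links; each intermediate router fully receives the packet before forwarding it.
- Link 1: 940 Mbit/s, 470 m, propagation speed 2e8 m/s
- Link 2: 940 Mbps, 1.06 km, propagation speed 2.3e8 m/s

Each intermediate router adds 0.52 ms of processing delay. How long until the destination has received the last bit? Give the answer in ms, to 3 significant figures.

L = 576 × 8 = 4608 bits.
Transmission delays (L/R per hop): 0.00490213, 0.00490213 ms; sum = 0.00980426 ms.
Propagation delays (d/s per hop): 0.00235, 0.0046087 ms; sum = 0.0069587 ms.
Processing at 1 router(s): 1 × 0.52 ms = 0.52 ms.
End-to-end = 0.537 ms.

0.537 ms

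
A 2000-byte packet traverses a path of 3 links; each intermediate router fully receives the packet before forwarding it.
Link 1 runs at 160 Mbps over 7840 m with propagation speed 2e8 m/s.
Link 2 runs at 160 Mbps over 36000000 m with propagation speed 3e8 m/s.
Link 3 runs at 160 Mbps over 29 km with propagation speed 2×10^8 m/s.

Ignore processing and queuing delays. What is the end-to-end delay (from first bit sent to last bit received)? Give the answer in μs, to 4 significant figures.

L = 2000 × 8 = 16000 bits.
Transmission delay per hop = L/R = 16000/160000000 = 100 μs; 3 hops → 300 μs.
Propagation delays (d/s per hop): 39.2, 120000, 145 μs; sum = 120184 μs.
End-to-end = 120500 μs.

120500 μs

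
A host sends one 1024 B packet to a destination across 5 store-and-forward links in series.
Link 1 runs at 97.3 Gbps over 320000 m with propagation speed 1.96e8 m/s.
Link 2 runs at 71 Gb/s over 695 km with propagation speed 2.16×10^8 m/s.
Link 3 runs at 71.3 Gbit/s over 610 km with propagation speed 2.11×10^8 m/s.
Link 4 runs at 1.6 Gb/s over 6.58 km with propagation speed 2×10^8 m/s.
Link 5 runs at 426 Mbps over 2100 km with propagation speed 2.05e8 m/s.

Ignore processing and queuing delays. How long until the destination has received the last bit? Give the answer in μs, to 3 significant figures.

L = 1024 × 8 = 8192 bits.
Transmission delays (L/R per hop): 0.0841932, 0.11538, 0.114895, 5.12, 19.23 μs; sum = 24.6645 μs.
Propagation delays (d/s per hop): 1632.65, 3217.59, 2891, 32.9, 10243.9 μs; sum = 18018 μs.
End-to-end = 18000 μs.

18000 μs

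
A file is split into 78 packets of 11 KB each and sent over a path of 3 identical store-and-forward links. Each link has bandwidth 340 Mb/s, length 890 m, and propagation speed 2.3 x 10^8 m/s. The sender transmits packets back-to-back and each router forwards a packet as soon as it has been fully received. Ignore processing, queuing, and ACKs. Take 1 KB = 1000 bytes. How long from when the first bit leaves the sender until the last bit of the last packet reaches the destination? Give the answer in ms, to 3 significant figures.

Per-hop transmission t_tx = L/R = 88000/340000000 = 0.258824 ms.
Per-hop propagation t_prop = 890/2.3e+08 = 0.00386957 ms.
Pipeline fill: first packet needs 3·t_tx to clear all hops; remaining 77 packets each add one t_tx.
Total = (3+78-1)·t_tx + 3·t_prop = 80·0.258824 + 3·0.00386957 = 20.7 ms.

20.7 ms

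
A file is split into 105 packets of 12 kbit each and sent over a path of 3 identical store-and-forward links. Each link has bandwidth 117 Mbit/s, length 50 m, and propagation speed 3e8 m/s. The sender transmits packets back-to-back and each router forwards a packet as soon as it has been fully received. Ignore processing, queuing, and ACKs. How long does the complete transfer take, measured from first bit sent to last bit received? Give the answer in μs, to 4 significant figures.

Per-hop transmission t_tx = L/R = 12000/117000000 = 102.564 μs.
Per-hop propagation t_prop = 50/300000000 = 0.166667 μs.
Pipeline fill: first packet needs 3·t_tx to clear all hops; remaining 104 packets each add one t_tx.
Total = (3+105-1)·t_tx + 3·t_prop = 107·102.564 + 3·0.166667 = 10970 μs.

10970 μs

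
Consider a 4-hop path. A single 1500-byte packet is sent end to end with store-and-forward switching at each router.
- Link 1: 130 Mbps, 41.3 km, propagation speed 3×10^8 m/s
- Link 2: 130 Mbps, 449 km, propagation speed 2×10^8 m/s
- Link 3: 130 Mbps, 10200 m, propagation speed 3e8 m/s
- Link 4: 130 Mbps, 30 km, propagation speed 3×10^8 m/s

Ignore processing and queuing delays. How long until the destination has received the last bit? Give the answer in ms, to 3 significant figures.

2.89 ms

L = 1500 × 8 = 12000 bits.
Transmission delay per hop = L/R = 12000/130000000 = 0.0923077 ms; 4 hops → 0.369231 ms.
Propagation delays (d/s per hop): 0.137667, 2.245, 0.034, 0.1 ms; sum = 2.51667 ms.
End-to-end = 2.89 ms.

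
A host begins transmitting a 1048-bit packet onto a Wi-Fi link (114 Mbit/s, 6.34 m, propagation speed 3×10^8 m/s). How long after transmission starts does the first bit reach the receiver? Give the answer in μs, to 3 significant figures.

0.0211 μs

First bit experiences only propagation delay: d/s = 6.34/300000000 = 0.0211 μs.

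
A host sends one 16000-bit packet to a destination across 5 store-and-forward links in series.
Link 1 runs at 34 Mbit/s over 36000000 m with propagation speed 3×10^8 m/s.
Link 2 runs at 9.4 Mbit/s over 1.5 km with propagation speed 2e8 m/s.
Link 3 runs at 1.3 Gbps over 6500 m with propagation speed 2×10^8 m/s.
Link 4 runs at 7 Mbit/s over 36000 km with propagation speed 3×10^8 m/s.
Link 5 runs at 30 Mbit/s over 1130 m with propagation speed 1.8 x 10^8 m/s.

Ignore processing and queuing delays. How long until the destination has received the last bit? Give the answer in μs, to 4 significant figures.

245100 μs

Transmission delays (L/R per hop): 470.588, 1702.13, 12.3077, 2285.71, 533.333 μs; sum = 5004.07 μs.
Propagation delays (d/s per hop): 120000, 7.5, 32.5, 120000, 6.27778 μs; sum = 240046 μs.
End-to-end = 245100 μs.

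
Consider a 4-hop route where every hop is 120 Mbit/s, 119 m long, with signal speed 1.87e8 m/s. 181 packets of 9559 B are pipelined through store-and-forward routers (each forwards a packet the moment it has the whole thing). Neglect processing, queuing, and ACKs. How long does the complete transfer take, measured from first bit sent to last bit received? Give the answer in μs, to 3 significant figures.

117000 μs

Per-hop transmission t_tx = L/R = 76472/120000000 = 637.267 μs.
Per-hop propagation t_prop = 119/187000000 = 0.636364 μs.
Pipeline fill: first packet needs 4·t_tx to clear all hops; remaining 180 packets each add one t_tx.
Total = (4+181-1)·t_tx + 4·t_prop = 184·637.267 + 4·0.636364 = 117000 μs.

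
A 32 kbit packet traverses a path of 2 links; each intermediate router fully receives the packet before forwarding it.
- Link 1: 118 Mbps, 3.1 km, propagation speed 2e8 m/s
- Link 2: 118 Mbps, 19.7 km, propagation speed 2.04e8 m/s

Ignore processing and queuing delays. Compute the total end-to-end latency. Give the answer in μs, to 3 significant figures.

654 μs

L = 32000 bits.
Transmission delay per hop = L/R = 32000/118000000 = 271.186 μs; 2 hops → 542.373 μs.
Propagation delays (d/s per hop): 15.5, 96.5686 μs; sum = 112.069 μs.
End-to-end = 654 μs.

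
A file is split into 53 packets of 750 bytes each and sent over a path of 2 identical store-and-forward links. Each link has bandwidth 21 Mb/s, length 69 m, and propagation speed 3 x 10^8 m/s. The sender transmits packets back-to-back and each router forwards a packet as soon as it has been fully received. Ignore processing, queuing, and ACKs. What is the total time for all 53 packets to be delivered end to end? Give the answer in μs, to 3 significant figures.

15400 μs

Per-hop transmission t_tx = L/R = 6000/21000000 = 285.714 μs.
Per-hop propagation t_prop = 69/300000000 = 0.23 μs.
Pipeline fill: first packet needs 2·t_tx to clear all hops; remaining 52 packets each add one t_tx.
Total = (2+53-1)·t_tx + 2·t_prop = 54·285.714 + 2·0.23 = 15400 μs.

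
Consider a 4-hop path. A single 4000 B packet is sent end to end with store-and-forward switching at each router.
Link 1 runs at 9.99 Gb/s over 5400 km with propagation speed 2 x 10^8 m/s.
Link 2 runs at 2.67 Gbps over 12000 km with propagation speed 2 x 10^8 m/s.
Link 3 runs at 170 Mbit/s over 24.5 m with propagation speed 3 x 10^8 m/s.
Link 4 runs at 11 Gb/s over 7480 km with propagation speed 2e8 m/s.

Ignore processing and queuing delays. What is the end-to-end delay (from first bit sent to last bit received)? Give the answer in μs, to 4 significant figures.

L = 4000 × 8 = 32000 bits.
Transmission delays (L/R per hop): 3.2032, 11.985, 188.235, 2.90909 μs; sum = 206.333 μs.
Propagation delays (d/s per hop): 27000, 60000, 0.0816667, 37400 μs; sum = 124400 μs.
End-to-end = 124600 μs.

124600 μs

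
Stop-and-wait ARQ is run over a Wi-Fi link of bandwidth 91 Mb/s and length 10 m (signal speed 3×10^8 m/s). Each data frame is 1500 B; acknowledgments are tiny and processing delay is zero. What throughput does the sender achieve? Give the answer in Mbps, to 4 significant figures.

t_tx = L/R = 12000/91000000 = 0.000131868 s.
t_prop = 10/300000000 = 3.33333e-08 s; RTT = 6.66667e-08 s.
Cycle = t_tx + RTT = 0.000131935 s.
Throughput = L / cycle = 12000 / 0.000131935 = 90.95 Mbps.

90.95 Mbps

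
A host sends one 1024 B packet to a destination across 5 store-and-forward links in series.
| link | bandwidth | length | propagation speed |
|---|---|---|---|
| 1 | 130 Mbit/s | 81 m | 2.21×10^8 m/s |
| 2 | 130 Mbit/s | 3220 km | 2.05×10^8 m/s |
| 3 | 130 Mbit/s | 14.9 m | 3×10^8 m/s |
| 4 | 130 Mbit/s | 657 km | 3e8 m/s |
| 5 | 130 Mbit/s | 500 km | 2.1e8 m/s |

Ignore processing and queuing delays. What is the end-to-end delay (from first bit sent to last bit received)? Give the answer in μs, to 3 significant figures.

L = 1024 × 8 = 8192 bits.
Transmission delay per hop = L/R = 8192/130000000 = 63.0154 μs; 5 hops → 315.077 μs.
Propagation delays (d/s per hop): 0.366516, 15707.3, 0.0496667, 2190, 2380.95 μs; sum = 20278.7 μs.
End-to-end = 20600 μs.

20600 μs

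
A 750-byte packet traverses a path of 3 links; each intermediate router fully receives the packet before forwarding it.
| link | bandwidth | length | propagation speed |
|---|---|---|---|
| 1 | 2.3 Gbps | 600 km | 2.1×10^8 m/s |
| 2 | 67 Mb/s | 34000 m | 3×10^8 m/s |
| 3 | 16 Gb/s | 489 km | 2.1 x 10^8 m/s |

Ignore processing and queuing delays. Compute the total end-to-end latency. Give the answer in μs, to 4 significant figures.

5392 μs

L = 750 × 8 = 6000 bits.
Transmission delays (L/R per hop): 2.6087, 89.5522, 0.375 μs; sum = 92.5359 μs.
Propagation delays (d/s per hop): 2857.14, 113.333, 2328.57 μs; sum = 5299.05 μs.
End-to-end = 5392 μs.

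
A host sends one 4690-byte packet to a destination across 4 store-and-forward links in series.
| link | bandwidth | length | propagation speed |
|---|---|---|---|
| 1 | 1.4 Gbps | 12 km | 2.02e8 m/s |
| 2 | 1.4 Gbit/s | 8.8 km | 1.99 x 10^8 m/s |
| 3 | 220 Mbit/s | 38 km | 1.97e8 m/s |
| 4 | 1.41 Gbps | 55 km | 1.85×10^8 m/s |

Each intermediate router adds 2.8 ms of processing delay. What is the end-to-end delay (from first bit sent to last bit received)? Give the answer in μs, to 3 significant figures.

L = 4690 × 8 = 37520 bits.
Transmission delays (L/R per hop): 26.8, 26.8, 170.545, 26.6099 μs; sum = 250.755 μs.
Propagation delays (d/s per hop): 59.4059, 44.2211, 192.893, 297.297 μs; sum = 593.818 μs.
Processing at 3 router(s): 3 × 2.8 ms = 8400 μs.
End-to-end = 9240 μs.

9240 μs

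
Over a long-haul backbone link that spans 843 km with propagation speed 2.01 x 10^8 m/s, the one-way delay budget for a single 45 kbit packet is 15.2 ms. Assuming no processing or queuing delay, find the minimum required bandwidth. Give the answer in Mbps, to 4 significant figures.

Propagation delay = 843000 / 2.01e+08 = 4.19403 ms.
Transmission budget = 15.2 − 4.19403 = 11.006 ms.
R ≥ L / t_tx = 45000 bits / 0.011006 s = 4.089 Mbps.

4.089 Mbps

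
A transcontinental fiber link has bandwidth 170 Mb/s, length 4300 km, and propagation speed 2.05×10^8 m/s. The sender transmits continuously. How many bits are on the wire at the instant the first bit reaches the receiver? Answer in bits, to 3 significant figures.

Propagation delay = 4300000 / 2.05e+08 = 0.0209756 s.
BDP = R × t_prop = 170000000 × 0.0209756 = 3565850 bits.

3570000 bits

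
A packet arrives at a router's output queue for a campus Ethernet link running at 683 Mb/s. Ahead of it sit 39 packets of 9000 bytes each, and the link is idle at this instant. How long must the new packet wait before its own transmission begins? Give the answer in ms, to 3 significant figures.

Each queued packet: L/R = 72000/683000000 = 0.105417 ms.
39 queued → 4.11127 ms.
Queuing delay = 4.11 ms.

4.11 ms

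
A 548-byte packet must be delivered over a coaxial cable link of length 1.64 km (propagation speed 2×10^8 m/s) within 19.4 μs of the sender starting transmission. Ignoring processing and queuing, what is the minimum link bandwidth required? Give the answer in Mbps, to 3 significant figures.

391 Mbps

L = 4384 bits.
Propagation delay = 1640 / 200000000 = 8.2 μs.
Transmission budget = 19.4 − 8.2 = 11.2 μs.
R ≥ L / t_tx = 4384 bits / 1.12e-05 s = 391 Mbps.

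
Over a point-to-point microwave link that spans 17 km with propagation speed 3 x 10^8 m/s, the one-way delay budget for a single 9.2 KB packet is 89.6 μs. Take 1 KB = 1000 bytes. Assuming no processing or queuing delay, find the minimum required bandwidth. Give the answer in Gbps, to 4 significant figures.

2.235 Gbps

L = 73600 bits.
Propagation delay = 17000 / 300000000 = 56.6667 μs.
Transmission budget = 89.6 − 56.6667 = 32.9333 μs.
R ≥ L / t_tx = 73600 bits / 3.29333e-05 s = 2.235 Gbps.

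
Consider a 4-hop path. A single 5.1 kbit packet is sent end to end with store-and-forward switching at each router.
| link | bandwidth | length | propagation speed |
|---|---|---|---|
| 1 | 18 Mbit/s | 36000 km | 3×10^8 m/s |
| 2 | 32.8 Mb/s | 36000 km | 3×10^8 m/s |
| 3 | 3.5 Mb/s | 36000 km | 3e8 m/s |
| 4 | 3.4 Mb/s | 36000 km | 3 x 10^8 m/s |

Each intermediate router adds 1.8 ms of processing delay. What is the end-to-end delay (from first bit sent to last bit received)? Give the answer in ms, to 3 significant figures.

L = 5100 bits.
Transmission delays (L/R per hop): 0.283333, 0.155488, 1.45714, 1.5 ms; sum = 3.39596 ms.
Propagation delays (d/s per hop): 120, 120, 120, 120 ms; sum = 480 ms.
Processing at 3 router(s): 3 × 1.8 ms = 5.4 ms.
End-to-end = 489 ms.

489 ms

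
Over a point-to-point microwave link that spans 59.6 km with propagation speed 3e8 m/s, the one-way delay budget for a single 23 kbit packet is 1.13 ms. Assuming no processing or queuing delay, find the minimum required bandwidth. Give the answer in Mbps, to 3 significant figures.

Propagation delay = 59600 / 300000000 = 0.198667 ms.
Transmission budget = 1.13 − 0.198667 = 0.931333 ms.
R ≥ L / t_tx = 23000 bits / 0.000931333 s = 24.7 Mbps.

24.7 Mbps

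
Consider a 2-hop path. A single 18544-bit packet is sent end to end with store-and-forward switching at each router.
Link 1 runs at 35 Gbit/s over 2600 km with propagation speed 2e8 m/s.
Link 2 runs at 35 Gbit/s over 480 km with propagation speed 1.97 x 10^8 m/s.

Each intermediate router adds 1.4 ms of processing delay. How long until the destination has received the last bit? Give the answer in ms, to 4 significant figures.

16.84 ms

Transmission delay per hop = L/R = 18544/35000000000 = 0.000529829 ms; 2 hops → 0.00105966 ms.
Propagation delays (d/s per hop): 13, 2.43655 ms; sum = 15.4365 ms.
Processing at 1 router(s): 1 × 1.4 ms = 1.4 ms.
End-to-end = 16.84 ms.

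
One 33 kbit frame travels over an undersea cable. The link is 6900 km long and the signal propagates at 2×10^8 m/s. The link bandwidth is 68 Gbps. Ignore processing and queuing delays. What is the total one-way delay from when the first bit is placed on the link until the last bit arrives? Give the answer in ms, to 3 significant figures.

L = 33000 bits.
Transmission delay = L/R = 33000 / 68000000000 = 0.000485294 ms.
Propagation delay = d/s = 6900000 m / 200000000 m/s = 34.5 ms.
Total = 34.5 ms.

34.5 ms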